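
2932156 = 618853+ 2313303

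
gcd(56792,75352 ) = 8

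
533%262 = 9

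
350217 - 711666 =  - 361449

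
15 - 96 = - 81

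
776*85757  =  66547432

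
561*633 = 355113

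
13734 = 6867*2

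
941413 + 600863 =1542276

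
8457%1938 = 705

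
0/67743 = 0 = 0.00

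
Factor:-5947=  - 19^1*313^1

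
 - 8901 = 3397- 12298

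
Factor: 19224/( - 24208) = - 2^( - 1)*3^3 * 17^( - 1) = - 27/34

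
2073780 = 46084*45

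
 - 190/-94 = 95/47 = 2.02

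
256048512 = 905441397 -649392885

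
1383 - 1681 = -298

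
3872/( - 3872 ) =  - 1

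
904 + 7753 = 8657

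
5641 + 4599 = 10240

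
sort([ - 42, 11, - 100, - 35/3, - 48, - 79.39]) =[-100, - 79.39, - 48, - 42, - 35/3, 11] 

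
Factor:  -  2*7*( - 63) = 2^1*3^2*7^2 = 882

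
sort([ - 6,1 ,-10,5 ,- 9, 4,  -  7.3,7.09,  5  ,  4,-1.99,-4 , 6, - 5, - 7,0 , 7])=[ - 10, - 9, - 7.3 , - 7,-6 , - 5,- 4, -1.99, 0,  1, 4,4,5, 5, 6,7, 7.09]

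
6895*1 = 6895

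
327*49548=16202196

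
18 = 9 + 9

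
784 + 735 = 1519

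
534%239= 56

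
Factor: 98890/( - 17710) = - 7^ (  -  1 ) * 23^(- 1) *29^1*31^1= - 899/161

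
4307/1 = 4307 = 4307.00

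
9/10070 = 9/10070 = 0.00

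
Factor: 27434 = 2^1 * 11^1*29^1*43^1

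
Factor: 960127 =7^1*19^1*7219^1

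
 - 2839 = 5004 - 7843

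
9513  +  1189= 10702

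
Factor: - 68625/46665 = -5^2 * 17^(- 1) = -25/17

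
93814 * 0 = 0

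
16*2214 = 35424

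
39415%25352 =14063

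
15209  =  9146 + 6063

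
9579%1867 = 244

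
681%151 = 77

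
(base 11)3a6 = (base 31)FE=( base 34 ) E3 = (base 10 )479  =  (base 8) 737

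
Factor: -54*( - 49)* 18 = 2^2*3^5*7^2   =  47628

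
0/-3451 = 0/1 = - 0.00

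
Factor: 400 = 2^4*5^2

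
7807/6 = 7807/6=1301.17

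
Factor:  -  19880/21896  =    -  355/391 = - 5^1*17^( - 1)*23^(-1)*71^1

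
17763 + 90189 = 107952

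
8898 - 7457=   1441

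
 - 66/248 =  - 1  +  91/124 = - 0.27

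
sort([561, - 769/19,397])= [ - 769/19,397, 561]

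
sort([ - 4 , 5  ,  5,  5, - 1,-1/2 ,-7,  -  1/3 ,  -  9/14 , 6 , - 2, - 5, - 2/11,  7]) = [  -  7,-5,-4,-2 ,-1,- 9/14, - 1/2, - 1/3,- 2/11, 5, 5,5,6, 7]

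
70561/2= 70561/2 = 35280.50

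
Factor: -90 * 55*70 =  - 2^2 * 3^2*5^3 * 7^1*11^1 = -346500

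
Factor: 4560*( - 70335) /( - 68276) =80181900/17069 = 2^2*3^4*5^2*13^( -2)*19^1*101^( - 1)*521^1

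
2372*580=1375760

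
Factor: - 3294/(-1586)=27/13  =  3^3*13^( - 1 )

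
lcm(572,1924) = 21164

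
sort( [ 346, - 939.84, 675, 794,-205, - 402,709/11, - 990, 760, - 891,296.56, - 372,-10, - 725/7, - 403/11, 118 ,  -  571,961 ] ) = [-990 ,  -  939.84 , - 891, - 571, - 402, - 372,-205,  -  725/7,  -  403/11, - 10, 709/11 , 118, 296.56,346,675, 760,794,961 ] 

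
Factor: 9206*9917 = 91295902 = 2^1*47^1*211^1*4603^1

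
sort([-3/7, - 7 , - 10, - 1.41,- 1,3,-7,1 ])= [-10, - 7, - 7, - 1.41, - 1,-3/7,1, 3 ]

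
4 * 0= 0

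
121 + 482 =603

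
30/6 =5 = 5.00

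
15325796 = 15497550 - 171754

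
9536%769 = 308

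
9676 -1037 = 8639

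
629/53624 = 629/53624 = 0.01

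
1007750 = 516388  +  491362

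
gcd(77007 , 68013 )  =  3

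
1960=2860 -900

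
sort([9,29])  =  [ 9, 29] 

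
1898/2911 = 1898/2911 = 0.65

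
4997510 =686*7285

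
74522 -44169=30353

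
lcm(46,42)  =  966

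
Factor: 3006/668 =2^( - 1)*3^2 = 9/2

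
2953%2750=203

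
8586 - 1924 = 6662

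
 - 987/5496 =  - 1 +1503/1832 = - 0.18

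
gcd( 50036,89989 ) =1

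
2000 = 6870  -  4870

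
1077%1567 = 1077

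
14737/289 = 50 + 287/289 = 50.99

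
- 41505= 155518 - 197023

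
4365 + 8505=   12870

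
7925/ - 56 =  - 7925/56   =  - 141.52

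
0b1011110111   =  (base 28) r3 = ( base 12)533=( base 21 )1F3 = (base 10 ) 759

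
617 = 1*617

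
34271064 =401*85464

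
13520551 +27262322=40782873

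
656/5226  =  328/2613  =  0.13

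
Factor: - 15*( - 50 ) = 750 = 2^1*3^1 * 5^3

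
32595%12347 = 7901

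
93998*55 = 5169890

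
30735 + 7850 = 38585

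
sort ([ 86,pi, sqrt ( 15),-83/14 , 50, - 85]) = [  -  85,-83/14,pi, sqrt( 15), 50, 86]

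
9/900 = 1/100 = 0.01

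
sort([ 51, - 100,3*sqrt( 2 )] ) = [ - 100, 3 * sqrt( 2 ),51] 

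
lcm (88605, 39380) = 354420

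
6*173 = 1038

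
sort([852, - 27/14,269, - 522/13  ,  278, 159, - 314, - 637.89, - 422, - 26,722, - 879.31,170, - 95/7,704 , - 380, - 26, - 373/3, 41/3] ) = [ - 879.31, - 637.89, - 422, - 380, - 314, - 373/3, - 522/13, - 26, - 26, - 95/7, - 27/14 , 41/3,  159 , 170,269, 278,704,722,852 ] 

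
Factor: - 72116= - 2^2 * 11^2*149^1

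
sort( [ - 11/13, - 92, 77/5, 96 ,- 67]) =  [ - 92,-67, - 11/13,77/5,96] 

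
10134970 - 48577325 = - 38442355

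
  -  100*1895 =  - 189500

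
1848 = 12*154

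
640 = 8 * 80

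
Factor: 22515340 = 2^2* 5^1*1125767^1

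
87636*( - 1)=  - 87636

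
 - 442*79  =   - 34918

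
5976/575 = 10 + 226/575 = 10.39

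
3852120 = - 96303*(-40)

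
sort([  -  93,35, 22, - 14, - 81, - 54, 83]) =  [-93, - 81, - 54, - 14 , 22, 35, 83 ] 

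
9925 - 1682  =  8243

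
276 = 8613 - 8337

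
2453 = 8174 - 5721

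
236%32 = 12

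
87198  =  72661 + 14537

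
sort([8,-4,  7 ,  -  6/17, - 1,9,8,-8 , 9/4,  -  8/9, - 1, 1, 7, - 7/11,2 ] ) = [ - 8 ,-4 , - 1, - 1 ,-8/9,-7/11, -6/17,1 , 2, 9/4,7 , 7 , 8, 8, 9]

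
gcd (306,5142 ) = 6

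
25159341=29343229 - 4183888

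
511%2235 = 511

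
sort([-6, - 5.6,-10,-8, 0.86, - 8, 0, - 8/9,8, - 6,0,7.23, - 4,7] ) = [ - 10, - 8, - 8, - 6 , - 6,-5.6 , - 4, - 8/9,0,0, 0.86, 7, 7.23, 8]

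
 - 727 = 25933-26660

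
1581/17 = 93 =93.00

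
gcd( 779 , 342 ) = 19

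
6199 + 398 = 6597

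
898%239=181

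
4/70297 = 4/70297=0.00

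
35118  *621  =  21808278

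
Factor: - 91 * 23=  -2093=- 7^1*13^1 * 23^1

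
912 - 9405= - 8493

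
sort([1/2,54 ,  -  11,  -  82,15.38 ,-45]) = [ - 82, -45, - 11,1/2,15.38,54 ] 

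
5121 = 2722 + 2399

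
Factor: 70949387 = 37^1* 103^1*18617^1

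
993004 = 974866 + 18138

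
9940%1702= 1430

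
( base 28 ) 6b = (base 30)5T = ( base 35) 54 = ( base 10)179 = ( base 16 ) B3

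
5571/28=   5571/28 = 198.96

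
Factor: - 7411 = - 7411^1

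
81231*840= 68234040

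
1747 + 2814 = 4561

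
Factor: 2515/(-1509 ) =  - 3^(-1 )*5^1 = - 5/3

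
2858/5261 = 2858/5261 =0.54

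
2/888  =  1/444= 0.00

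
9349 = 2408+6941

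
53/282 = 53/282 = 0.19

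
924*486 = 449064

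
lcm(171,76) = 684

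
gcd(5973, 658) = 1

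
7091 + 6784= 13875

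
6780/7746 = 1130/1291 = 0.88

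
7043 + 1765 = 8808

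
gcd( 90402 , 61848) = 6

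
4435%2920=1515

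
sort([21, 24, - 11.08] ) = [ - 11.08,21, 24 ]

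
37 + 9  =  46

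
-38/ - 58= 19/29 = 0.66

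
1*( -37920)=-37920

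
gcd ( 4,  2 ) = 2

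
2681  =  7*383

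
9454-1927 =7527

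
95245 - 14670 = 80575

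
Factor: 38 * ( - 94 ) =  - 2^2*19^1*47^1 = -3572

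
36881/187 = 197 + 42/187 = 197.22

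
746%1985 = 746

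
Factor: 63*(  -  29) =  - 1827 = -3^2*7^1*29^1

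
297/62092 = 297/62092 =0.00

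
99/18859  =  99/18859=0.01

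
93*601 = 55893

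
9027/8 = 9027/8 = 1128.38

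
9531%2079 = 1215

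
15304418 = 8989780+6314638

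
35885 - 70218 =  - 34333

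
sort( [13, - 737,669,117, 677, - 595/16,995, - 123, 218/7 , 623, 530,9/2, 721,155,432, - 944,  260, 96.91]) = [ - 944, - 737, - 123,-595/16,9/2,13,218/7,96.91,117, 155 , 260,432,530,623,669,677,721, 995 ] 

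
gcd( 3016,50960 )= 104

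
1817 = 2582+- 765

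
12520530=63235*198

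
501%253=248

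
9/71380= 9/71380= 0.00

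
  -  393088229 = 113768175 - 506856404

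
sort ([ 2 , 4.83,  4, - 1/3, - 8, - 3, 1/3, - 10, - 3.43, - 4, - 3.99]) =[ - 10,  -  8, - 4, - 3.99, - 3.43, - 3, -1/3 , 1/3, 2, 4, 4.83]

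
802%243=73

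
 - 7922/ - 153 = 466/9 = 51.78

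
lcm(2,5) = 10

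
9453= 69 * 137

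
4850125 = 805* 6025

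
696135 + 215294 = 911429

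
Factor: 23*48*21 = 2^4* 3^2*7^1*23^1 = 23184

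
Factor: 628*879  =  552012 = 2^2 * 3^1 * 157^1*293^1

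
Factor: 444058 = 2^1*222029^1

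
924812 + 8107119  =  9031931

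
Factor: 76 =2^2*19^1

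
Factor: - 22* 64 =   -  1408 = - 2^7*11^1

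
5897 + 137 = 6034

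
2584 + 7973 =10557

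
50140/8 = 6267 + 1/2 = 6267.50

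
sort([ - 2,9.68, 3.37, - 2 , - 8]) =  [ - 8,-2, - 2, 3.37, 9.68]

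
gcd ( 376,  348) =4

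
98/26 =3 + 10/13 = 3.77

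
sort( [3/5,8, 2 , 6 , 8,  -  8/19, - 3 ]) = [  -  3, - 8/19 , 3/5, 2, 6,8, 8] 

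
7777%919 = 425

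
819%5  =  4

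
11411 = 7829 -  - 3582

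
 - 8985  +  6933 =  - 2052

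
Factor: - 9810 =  - 2^1 * 3^2*5^1*109^1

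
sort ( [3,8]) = [3,8] 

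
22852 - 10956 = 11896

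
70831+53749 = 124580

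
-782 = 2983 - 3765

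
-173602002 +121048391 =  - 52553611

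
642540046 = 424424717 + 218115329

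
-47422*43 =  -  2039146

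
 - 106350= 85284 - 191634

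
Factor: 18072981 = 3^2*199^1* 10091^1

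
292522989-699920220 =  - 407397231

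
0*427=0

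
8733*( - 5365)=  - 46852545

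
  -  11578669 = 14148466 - 25727135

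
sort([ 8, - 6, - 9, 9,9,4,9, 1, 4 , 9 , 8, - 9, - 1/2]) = [-9, - 9, - 6, - 1/2 , 1,4, 4,8,8,9,9,9, 9 ] 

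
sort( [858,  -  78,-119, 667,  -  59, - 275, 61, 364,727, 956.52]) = [ - 275, - 119,-78,  -  59,61,364, 667, 727, 858 , 956.52]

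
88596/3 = 29532 = 29532.00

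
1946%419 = 270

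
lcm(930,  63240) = 63240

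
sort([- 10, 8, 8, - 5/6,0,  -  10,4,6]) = [ - 10,-10 , - 5/6, 0,4, 6,8,8 ]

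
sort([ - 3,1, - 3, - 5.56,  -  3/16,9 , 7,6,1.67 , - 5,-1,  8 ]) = [ - 5.56,  -  5, - 3,-3, - 1,- 3/16,1,1.67 , 6 , 7,8,9 ]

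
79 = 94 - 15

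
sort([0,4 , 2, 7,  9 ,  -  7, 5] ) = [ - 7,0,2, 4, 5, 7, 9]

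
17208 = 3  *5736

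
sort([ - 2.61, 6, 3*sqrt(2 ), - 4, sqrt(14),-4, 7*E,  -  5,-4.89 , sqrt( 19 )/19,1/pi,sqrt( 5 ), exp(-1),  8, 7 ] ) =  [ - 5, - 4.89, - 4,  -  4, - 2.61, sqrt(19 ) /19, 1/pi, exp( - 1),  sqrt ( 5 ), sqrt(14), 3*  sqrt (2), 6, 7, 8, 7*E ]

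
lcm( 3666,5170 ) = 201630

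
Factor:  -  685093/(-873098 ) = 2^( - 1 )*436549^( - 1)*685093^1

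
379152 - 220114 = 159038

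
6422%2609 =1204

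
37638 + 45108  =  82746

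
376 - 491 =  - 115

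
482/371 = 482/371 = 1.30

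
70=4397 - 4327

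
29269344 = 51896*564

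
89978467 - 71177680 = 18800787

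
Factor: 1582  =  2^1*7^1*113^1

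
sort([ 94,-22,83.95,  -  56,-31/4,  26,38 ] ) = [ -56,-22, - 31/4,  26, 38,83.95, 94]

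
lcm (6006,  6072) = 552552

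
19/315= 19/315= 0.06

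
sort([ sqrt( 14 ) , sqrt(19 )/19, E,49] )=[ sqrt( 19)/19, E, sqrt(14 ), 49] 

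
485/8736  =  485/8736 = 0.06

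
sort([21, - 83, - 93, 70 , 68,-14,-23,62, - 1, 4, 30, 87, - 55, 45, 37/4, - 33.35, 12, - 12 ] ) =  [- 93, - 83, - 55 , - 33.35, - 23, - 14, - 12, - 1, 4, 37/4,12, 21, 30, 45, 62, 68,70, 87 ] 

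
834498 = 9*92722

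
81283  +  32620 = 113903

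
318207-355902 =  - 37695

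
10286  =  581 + 9705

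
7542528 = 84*89792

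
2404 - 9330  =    -  6926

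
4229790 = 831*5090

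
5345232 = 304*17583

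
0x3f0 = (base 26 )1ck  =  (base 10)1008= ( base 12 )700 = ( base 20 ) 2a8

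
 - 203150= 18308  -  221458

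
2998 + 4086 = 7084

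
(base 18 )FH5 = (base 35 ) 47q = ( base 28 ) 6GJ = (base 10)5171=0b1010000110011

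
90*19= 1710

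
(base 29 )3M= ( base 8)155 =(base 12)91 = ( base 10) 109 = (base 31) 3G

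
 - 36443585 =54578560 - 91022145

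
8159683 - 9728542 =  - 1568859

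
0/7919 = 0 = 0.00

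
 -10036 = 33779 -43815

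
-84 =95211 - 95295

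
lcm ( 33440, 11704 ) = 234080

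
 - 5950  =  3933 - 9883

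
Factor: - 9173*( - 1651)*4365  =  66106279395  =  3^2*5^1*13^1*97^1*127^1 * 9173^1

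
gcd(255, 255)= 255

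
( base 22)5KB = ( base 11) 2180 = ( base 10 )2871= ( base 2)101100110111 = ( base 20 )73b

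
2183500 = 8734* 250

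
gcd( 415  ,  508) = 1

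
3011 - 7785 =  - 4774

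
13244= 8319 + 4925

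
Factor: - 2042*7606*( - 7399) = 114917213348=2^2*7^2*151^1 * 1021^1*3803^1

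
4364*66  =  288024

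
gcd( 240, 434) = 2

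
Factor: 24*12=288 =2^5*3^2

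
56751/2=56751/2 = 28375.50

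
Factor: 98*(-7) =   -  2^1*7^3  =  - 686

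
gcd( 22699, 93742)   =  1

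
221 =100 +121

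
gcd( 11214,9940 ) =14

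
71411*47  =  3356317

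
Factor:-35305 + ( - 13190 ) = -3^1 * 5^1 * 53^1 *61^1 = - 48495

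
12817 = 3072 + 9745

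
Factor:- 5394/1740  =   - 31/10 =- 2^( - 1)* 5^(  -  1)*31^1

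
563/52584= 563/52584 = 0.01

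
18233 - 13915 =4318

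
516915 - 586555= - 69640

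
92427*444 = 41037588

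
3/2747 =3/2747 =0.00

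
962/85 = 11 + 27/85 = 11.32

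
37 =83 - 46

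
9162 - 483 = 8679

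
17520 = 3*5840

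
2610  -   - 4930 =7540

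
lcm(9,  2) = 18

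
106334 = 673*158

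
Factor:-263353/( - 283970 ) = 2^( - 1)*5^(  -  1) * 73^(-1 )*677^1 = 677/730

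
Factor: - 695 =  - 5^1*139^1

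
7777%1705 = 957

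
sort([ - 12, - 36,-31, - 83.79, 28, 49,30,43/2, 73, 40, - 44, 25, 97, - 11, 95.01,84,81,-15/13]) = [ - 83.79, - 44, - 36, -31, - 12, - 11, - 15/13 , 43/2,25,28, 30,  40, 49,73  ,  81,84, 95.01,97]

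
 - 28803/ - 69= 9601/23 = 417.43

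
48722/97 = 502+28/97  =  502.29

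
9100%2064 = 844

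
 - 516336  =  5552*( -93 )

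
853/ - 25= - 35+22/25  =  - 34.12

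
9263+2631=11894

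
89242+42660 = 131902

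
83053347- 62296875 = 20756472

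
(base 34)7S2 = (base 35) 7dg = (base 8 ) 21526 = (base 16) 2356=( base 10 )9046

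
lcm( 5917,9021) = 550281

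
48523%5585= 3843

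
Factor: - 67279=-19^1*3541^1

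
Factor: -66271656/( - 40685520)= 2761319/1695230 = 2^(-1)*5^( - 1 )*11^1*373^1*673^1*169523^ ( - 1)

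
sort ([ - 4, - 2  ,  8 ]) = [-4, - 2,8 ] 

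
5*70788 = 353940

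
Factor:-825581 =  - 37^1 *53^1*421^1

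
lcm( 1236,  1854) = 3708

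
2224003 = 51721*43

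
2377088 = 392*6064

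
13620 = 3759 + 9861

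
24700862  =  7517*3286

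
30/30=1= 1.00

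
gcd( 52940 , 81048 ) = 4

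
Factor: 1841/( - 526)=- 7/2 = -2^( - 1)*7^1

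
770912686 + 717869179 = 1488781865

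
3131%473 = 293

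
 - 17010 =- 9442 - 7568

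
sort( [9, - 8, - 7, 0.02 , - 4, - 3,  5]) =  [ - 8, - 7,  -  4, - 3,  0.02, 5, 9] 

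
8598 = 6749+1849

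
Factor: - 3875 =  -  5^3 * 31^1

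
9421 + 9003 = 18424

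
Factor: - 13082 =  - 2^1* 31^1*211^1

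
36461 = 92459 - 55998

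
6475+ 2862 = 9337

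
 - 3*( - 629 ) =1887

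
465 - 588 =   -  123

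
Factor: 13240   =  2^3*5^1*331^1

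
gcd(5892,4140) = 12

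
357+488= 845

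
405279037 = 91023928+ 314255109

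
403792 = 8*50474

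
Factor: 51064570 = 2^1*5^1*1303^1 * 3919^1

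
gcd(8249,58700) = 1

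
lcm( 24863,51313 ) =2411711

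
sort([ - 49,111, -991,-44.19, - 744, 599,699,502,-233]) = [ - 991,-744, - 233, -49, -44.19,111 , 502, 599,699 ]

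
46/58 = 23/29 = 0.79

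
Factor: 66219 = 3^1*22073^1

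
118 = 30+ 88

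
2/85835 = 2/85835 = 0.00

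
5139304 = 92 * 55862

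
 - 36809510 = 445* ( -82718) 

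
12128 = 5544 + 6584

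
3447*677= 2333619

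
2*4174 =8348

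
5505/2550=2 + 27/170=2.16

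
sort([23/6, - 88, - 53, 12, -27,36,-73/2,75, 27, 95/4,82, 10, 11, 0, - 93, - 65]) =[ - 93, - 88, -65, - 53,-73/2,  -  27, 0,23/6, 10, 11, 12, 95/4,27, 36,75,82]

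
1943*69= 134067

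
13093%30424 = 13093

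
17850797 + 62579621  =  80430418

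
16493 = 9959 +6534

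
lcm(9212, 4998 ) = 469812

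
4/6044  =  1/1511 = 0.00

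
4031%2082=1949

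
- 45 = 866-911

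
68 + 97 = 165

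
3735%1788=159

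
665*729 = 484785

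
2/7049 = 2/7049= 0.00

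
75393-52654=22739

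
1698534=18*94363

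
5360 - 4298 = 1062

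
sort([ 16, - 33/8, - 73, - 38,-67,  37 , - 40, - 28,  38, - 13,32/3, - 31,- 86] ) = [ - 86, - 73, - 67, - 40, - 38,-31, - 28, -13, - 33/8, 32/3, 16, 37,38]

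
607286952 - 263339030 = 343947922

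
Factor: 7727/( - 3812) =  - 2^( - 2 ) * 953^(  -  1)*7727^1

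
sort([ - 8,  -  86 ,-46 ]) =[- 86, - 46,-8] 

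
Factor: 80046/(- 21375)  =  -8894/2375 = - 2^1*5^( - 3) * 19^( - 1) *4447^1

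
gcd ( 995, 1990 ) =995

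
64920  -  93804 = - 28884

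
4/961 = 4/961= 0.00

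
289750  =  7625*38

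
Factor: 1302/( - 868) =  - 3/2= - 2^( - 1 )*3^1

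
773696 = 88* 8792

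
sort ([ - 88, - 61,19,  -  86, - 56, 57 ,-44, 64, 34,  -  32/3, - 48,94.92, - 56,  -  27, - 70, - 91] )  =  [ - 91,  -  88,-86, - 70 ,  -  61, - 56, - 56,-48,-44, - 27,-32/3, 19, 34,57 , 64,94.92 ] 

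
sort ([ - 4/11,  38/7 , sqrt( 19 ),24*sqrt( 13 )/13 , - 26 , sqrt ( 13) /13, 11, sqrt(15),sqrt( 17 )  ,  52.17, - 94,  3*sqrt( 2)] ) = [ -94, - 26, - 4/11,  sqrt (13)/13, sqrt( 15 ),  sqrt(17),3*sqrt ( 2) , sqrt( 19),38/7, 24*sqrt (13) /13,  11,52.17]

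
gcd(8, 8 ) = 8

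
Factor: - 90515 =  - 5^1*43^1*421^1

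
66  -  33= 33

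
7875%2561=192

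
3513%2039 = 1474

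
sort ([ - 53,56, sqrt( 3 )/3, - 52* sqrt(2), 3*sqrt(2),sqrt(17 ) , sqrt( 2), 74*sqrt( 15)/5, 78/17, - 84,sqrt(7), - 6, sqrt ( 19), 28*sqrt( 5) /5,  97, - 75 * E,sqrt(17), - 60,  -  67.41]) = [ - 75*E, - 84, -52*sqrt( 2), - 67.41, - 60, - 53, - 6, sqrt( 3 )/3,  sqrt (2), sqrt( 7 ),sqrt ( 17),sqrt( 17), 3*sqrt( 2), sqrt(19), 78/17 , 28*sqrt(5)/5,  56,  74*sqrt( 15 )/5, 97]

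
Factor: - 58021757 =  - 1289^1*45013^1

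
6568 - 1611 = 4957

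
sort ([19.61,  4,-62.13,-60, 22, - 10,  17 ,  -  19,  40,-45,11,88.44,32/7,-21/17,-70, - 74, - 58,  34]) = [ - 74 ,  -  70, - 62.13, - 60 ,-58,  -  45, - 19, - 10, - 21/17, 4,32/7 , 11,17, 19.61, 22,  34, 40, 88.44 ]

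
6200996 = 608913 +5592083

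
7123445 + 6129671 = 13253116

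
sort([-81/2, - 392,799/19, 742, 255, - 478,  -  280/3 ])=[ - 478, - 392,- 280/3, - 81/2, 799/19,255, 742]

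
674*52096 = 35112704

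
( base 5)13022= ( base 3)1101111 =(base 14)524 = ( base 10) 1012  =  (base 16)3f4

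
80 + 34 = 114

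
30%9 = 3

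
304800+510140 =814940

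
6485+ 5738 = 12223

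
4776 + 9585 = 14361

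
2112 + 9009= 11121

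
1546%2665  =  1546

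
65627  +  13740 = 79367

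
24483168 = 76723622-52240454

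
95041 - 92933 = 2108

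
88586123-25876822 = 62709301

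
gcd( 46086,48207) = 3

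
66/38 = 1 + 14/19 =1.74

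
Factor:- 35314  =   - 2^1*17657^1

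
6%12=6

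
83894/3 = 83894/3 = 27964.67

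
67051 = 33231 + 33820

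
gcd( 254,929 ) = 1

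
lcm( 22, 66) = 66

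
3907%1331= 1245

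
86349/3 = 28783 = 28783.00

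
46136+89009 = 135145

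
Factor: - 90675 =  - 3^2*5^2*13^1*31^1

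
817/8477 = 817/8477= 0.10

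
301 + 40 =341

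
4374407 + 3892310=8266717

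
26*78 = 2028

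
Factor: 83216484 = 2^2*3^4*13^1* 23^1*859^1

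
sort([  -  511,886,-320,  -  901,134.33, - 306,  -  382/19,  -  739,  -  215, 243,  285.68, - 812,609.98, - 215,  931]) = [ - 901,-812, - 739, - 511, -320 , - 306, - 215, -215, - 382/19,134.33,243 , 285.68, 609.98,886, 931] 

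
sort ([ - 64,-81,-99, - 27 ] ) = [ - 99,- 81, - 64, - 27 ]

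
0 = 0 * 114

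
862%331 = 200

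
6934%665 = 284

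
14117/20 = 14117/20 = 705.85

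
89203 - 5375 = 83828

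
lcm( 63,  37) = 2331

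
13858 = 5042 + 8816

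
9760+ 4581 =14341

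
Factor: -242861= -211^1*1151^1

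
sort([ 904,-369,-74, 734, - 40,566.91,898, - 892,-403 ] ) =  [ - 892, - 403, - 369,  -  74,-40,566.91 , 734,898, 904]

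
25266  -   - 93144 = 118410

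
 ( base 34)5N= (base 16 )c1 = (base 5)1233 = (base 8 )301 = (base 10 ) 193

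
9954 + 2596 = 12550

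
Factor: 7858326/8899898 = 561309/635707 = 3^1*7^1*26729^1*635707^ ( - 1)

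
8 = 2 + 6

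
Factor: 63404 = 2^2*11^2*131^1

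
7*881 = 6167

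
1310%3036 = 1310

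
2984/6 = 1492/3 = 497.33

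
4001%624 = 257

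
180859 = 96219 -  - 84640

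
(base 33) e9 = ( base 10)471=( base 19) 15F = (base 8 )727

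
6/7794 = 1/1299 = 0.00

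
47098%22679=1740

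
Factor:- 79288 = -2^3 *11^1 * 17^1*53^1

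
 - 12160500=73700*( - 165 ) 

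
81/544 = 81/544 = 0.15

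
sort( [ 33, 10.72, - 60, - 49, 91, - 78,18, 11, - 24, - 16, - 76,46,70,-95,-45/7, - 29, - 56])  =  [- 95, - 78,- 76, - 60, - 56, - 49 , - 29,  -  24, - 16,-45/7, 10.72, 11, 18 , 33, 46, 70, 91 ]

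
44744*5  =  223720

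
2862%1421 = 20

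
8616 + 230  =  8846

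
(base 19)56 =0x65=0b1100101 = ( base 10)101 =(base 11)92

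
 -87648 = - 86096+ - 1552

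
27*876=23652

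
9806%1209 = 134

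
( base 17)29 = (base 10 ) 43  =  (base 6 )111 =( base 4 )223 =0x2b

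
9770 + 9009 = 18779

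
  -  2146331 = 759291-2905622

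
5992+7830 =13822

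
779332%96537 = 7036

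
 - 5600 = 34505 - 40105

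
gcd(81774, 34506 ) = 18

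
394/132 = 197/66=2.98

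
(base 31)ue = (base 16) 3B0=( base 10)944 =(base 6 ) 4212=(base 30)11E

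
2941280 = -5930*( - 496 )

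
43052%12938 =4238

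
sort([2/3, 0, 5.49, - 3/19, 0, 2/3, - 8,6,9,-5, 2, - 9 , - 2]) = [ - 9, - 8,-5 , - 2, - 3/19, 0, 0, 2/3, 2/3,2, 5.49, 6, 9 ]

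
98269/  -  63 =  - 98269/63= -1559.83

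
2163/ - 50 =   -  2163/50= -  43.26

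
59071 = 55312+3759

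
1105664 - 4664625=-3558961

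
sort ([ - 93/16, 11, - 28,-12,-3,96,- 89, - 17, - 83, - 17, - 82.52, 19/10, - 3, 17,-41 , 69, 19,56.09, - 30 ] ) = [ - 89, - 83, - 82.52, - 41, - 30,-28, - 17, - 17, - 12, - 93/16 , - 3, - 3, 19/10, 11,  17,19, 56.09, 69, 96]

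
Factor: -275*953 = -5^2 * 11^1*953^1   =  - 262075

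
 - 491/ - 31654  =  491/31654 = 0.02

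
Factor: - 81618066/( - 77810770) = 3^2 * 5^( - 1 )*29^ ( - 1) * 157^ (-1 )*383^1 * 1709^( - 1 )*11839^1 = 40809033/38905385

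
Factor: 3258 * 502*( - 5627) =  - 2^2*3^2*17^1*181^1*251^1 * 331^1 = -9203048532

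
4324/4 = 1081 = 1081.00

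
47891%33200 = 14691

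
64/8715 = 64/8715 = 0.01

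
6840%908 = 484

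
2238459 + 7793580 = 10032039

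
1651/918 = 1651/918 = 1.80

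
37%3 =1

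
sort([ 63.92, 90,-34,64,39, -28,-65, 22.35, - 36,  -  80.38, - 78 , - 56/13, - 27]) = [ - 80.38,-78, -65, - 36, - 34, - 28,  -  27, - 56/13,22.35 , 39, 63.92, 64,90]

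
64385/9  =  64385/9  =  7153.89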